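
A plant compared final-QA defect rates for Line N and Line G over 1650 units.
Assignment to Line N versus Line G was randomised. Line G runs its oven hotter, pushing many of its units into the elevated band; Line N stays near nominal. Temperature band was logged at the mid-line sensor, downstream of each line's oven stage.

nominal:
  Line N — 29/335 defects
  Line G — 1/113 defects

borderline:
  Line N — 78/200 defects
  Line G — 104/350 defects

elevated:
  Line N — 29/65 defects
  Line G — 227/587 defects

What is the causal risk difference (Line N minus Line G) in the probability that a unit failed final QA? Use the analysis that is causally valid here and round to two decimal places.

Line G is lower inside every in-process temperature band stratum but Line N is lower in aggregate. Whether to stratify depends on how in-process temperature band relates to the line.
In-process temperature band is downstream of the line. One should not condition on a consequence of treatment, so the overall rates are the right comparison.
The causal difference is the pooled difference: 0.227 − 0.316 = -0.090.

-0.09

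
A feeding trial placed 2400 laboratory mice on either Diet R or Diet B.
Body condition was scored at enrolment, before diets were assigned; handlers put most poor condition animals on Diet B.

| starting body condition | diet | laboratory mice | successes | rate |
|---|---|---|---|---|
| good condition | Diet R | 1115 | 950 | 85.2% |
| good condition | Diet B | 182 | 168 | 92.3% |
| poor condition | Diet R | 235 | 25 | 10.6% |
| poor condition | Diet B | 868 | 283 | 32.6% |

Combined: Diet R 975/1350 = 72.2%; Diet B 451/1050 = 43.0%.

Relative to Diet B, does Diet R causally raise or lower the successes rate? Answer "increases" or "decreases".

decreases

Diet B is higher inside every starting body condition stratum but Diet R is higher in aggregate. Whether to stratify depends on how starting body condition relates to the diet.
Nothing the diet does changes starting body condition; the imbalance is an allocation artefact. With starting body condition also predicting the outcome, the pooled figure is confounded, and the within-stratum comparison is the causal one.
Within each level — good condition: 85.2% vs 92.3%; poor condition: 10.6% vs 32.6% — Diet B is higher every time.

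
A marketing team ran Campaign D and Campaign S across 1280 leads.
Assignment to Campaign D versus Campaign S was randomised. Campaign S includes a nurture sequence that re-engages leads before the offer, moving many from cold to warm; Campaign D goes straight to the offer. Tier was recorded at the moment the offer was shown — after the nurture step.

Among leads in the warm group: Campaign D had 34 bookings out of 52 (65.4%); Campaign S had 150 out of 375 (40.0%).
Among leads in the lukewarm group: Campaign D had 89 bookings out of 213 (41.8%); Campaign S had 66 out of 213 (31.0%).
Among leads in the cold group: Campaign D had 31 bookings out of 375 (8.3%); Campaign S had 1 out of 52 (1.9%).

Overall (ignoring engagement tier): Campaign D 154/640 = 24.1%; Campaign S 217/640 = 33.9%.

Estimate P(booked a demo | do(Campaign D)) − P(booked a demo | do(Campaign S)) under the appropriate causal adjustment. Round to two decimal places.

Campaign D is higher inside every engagement tier stratum but Campaign S is higher in aggregate. Whether to stratify depends on how engagement tier relates to the campaign.
Engagement tier lies on the pathway campaign → engagement tier → outcome, so adjusting for it blocks the indirect effect. For the total causal effect of campaign, use the unadjusted pooled rates.
The causal difference is the pooled difference: 0.241 − 0.339 = -0.098.

-0.10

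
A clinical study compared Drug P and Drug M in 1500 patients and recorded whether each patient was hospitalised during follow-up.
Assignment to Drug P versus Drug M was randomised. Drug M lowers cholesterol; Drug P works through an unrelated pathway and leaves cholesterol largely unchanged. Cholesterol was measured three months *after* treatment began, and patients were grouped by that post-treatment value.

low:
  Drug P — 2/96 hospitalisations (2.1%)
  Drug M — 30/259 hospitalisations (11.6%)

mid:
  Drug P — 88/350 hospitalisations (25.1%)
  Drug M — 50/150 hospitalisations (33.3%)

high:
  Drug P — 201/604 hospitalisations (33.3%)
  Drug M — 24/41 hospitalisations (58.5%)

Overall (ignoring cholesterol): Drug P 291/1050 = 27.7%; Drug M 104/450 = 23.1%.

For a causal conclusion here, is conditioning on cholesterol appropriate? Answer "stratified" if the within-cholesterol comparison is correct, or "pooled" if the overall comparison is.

Stratifying would compare drugs among patients the drugs themselves sorted into cholesterol groups — a form of selection on an intermediate. The unconditioned pooled rates give the total causal effect.
Pooled: Drug P 27.7% vs Drug M 23.1%; Drug M is lower overall.

pooled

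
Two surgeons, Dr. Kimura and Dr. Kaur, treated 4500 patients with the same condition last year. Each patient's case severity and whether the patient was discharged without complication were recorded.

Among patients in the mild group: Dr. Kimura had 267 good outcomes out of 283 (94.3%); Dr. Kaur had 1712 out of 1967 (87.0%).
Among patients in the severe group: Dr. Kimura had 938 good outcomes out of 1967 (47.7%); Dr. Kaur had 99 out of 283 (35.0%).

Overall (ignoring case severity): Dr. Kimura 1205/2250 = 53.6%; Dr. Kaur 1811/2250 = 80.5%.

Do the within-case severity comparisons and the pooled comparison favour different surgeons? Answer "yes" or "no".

Within each case severity level (mild 94.3% vs 87.0%; severe 47.7% vs 35.0%), Dr. Kimura has the higher rate every time. Pooled: 53.6% vs 80.5% — Dr. Kaur has the higher rate overall. The two comparisons disagree.

yes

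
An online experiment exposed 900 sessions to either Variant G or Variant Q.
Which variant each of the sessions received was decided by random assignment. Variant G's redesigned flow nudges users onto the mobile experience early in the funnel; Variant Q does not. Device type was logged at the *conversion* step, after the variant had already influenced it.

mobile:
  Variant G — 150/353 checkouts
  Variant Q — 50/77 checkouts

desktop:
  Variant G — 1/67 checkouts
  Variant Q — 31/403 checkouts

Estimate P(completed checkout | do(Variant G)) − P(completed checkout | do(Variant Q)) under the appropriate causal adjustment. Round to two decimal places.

+0.19

Device type is downstream of the variant. One should not condition on a consequence of treatment, so the overall rates are the right comparison.
The causal difference is the pooled difference: 0.360 − 0.169 = +0.191.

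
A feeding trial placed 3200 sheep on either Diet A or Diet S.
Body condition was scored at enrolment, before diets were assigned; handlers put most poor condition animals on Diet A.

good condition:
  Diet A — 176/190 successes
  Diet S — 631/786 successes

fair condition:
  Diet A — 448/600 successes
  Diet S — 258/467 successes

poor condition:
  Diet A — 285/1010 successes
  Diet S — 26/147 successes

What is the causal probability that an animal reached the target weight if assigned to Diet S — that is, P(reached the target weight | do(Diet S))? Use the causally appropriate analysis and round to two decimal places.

Starting body condition differs across diets for reasons unrelated to any effect of the diet itself, and it separately predicts the outcome — a classic confounder. We must compare within starting body condition levels.
Standardising Diet S to the population starting body condition mix: 0.305·631/786 + 0.333·258/467 + 0.362·26/147 = 0.493.

0.49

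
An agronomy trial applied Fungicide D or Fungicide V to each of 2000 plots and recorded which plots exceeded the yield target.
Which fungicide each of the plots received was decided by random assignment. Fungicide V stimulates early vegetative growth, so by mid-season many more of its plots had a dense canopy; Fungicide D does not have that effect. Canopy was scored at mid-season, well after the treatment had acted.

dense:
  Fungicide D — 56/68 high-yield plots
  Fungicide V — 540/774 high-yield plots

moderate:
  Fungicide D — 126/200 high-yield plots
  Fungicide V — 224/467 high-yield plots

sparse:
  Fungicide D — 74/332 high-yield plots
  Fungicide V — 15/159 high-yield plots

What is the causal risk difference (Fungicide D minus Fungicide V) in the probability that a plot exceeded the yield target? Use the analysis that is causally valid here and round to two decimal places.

The stratified and pooled comparisons disagree (Fungicide D wins within each mid-season canopy; Fungicide V wins overall), so the answer turns on the causal role of mid-season canopy.
Mid-season canopy is recorded after the fungicide and is itself shifted by it — it sits on the causal path from fungicide to outcome. Conditioning on a mediator would strip out part of the effect we want; the pooled comparison gives the total causal effect.
The causal difference is the pooled difference: 0.427 − 0.556 = -0.130.

-0.13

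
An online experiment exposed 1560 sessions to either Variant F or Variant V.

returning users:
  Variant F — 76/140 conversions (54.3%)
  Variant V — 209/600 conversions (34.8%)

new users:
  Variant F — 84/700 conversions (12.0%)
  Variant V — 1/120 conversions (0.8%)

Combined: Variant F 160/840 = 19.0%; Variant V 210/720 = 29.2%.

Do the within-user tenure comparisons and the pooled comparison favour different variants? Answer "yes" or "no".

yes

Within each user tenure level (returning users 54.3% vs 34.8%; new users 12.0% vs 0.8%), Variant F has the higher rate every time. Pooled: 19.0% vs 29.2% — Variant V has the higher rate overall. The two comparisons disagree.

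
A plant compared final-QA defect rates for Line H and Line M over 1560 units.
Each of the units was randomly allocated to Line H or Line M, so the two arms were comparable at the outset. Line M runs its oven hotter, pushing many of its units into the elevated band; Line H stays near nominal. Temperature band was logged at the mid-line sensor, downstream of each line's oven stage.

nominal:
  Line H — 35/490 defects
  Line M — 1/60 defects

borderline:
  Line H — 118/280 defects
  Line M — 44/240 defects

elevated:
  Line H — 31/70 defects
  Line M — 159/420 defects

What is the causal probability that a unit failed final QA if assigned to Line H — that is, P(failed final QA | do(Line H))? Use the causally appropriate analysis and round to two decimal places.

0.22

In-process temperature band is downstream of the line. One should not condition on a consequence of treatment, so the overall rates are the right comparison.
So P(outcome | do(Line H)) is just the pooled rate for Line H: 184/840 = 0.219.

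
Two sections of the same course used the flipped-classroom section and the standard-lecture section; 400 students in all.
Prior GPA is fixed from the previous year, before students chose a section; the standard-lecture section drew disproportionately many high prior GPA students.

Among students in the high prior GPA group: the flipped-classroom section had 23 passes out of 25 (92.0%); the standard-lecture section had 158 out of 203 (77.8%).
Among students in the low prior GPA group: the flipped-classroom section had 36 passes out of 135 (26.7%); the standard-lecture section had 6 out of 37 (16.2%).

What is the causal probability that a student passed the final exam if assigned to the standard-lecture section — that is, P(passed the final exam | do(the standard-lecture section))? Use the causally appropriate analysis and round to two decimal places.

0.51

The imbalance in prior GPA band arose from how students were allocated, not from anything the teaching method did; and prior GPA band independently affects the outcome. The pooled gap is confounded — condition on prior GPA band.
Standardising the standard-lecture section to the population prior GPA band mix: 0.570·158/203 + 0.430·6/37 = 0.513.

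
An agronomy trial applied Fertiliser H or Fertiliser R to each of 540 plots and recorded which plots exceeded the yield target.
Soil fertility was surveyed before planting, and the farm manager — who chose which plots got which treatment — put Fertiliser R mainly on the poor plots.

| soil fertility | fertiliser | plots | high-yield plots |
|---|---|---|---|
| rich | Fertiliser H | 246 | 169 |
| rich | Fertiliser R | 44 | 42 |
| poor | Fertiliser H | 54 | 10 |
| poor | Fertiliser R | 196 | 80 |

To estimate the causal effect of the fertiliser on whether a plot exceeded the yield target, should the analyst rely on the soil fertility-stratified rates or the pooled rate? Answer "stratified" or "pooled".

stratified

The stratified and pooled comparisons disagree (Fertiliser R wins within each soil fertility; Fertiliser H wins overall), so the answer turns on the causal role of soil fertility.
Soil fertility is set before the fertiliser has any effect — it is not caused by the fertiliser — and it independently drives the outcome. That makes it a confounder, so the causal comparison is within soil fertility levels.
Within each level — rich: 68.7% vs 95.5%; poor: 18.5% vs 40.8% — Fertiliser R is higher every time.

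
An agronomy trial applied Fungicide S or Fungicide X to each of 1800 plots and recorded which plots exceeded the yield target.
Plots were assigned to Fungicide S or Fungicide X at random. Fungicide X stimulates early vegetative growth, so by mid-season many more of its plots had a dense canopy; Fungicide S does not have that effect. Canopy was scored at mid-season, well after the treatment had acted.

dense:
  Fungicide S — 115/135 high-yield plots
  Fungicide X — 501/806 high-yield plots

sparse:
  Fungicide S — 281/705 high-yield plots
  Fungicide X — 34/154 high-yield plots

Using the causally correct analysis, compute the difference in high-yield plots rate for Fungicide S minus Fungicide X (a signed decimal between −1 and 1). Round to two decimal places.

Within every mid-season canopy level Fungicide S has the higher rate, yet pooled Fungicide X does — Simpson's reversal.
Mid-season canopy lies on the pathway fungicide → mid-season canopy → outcome, so adjusting for it blocks the indirect effect. For the total causal effect of fungicide, use the unadjusted pooled rates.
The causal difference is the pooled difference: 0.471 − 0.557 = -0.086.

-0.09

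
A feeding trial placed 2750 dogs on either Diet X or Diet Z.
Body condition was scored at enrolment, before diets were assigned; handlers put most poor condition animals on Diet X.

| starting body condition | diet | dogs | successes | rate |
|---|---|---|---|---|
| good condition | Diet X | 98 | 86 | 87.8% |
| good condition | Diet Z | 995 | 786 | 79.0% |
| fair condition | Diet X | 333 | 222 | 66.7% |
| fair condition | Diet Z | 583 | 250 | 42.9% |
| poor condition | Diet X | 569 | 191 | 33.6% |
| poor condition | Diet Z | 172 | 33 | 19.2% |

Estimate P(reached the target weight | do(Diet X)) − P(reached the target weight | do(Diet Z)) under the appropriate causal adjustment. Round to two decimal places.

+0.15

The starting body condition-specific comparison favours Diet X throughout, but the pooled figures favour Diet Z. The question is whether to condition on starting body condition.
The imbalance in starting body condition arose from how dogs were allocated, not from anything the diet did; and starting body condition independently affects the outcome. The pooled gap is confounded — condition on starting body condition.
Adjusting over the population distribution of starting body condition: 0.397·(0.878−0.790) + 0.333·(0.667−0.429) + 0.269·(0.336−0.192) = +0.153.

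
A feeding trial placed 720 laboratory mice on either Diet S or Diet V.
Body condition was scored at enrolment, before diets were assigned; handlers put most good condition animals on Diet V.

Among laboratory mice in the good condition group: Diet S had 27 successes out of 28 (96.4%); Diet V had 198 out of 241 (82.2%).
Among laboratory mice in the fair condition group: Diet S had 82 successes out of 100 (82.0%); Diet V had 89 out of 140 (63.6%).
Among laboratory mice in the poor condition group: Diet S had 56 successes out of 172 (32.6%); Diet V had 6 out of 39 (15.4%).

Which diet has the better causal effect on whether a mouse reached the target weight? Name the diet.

Diet S

Here starting body condition is a common cause — it drives both which diet a case falls under and the outcome. The crude comparison mixes populations; the stratum-specific rates are the causally relevant ones.
Within each level — good condition: 96.4% vs 82.2%; fair condition: 82.0% vs 63.6%; poor condition: 32.6% vs 15.4% — Diet S is higher every time.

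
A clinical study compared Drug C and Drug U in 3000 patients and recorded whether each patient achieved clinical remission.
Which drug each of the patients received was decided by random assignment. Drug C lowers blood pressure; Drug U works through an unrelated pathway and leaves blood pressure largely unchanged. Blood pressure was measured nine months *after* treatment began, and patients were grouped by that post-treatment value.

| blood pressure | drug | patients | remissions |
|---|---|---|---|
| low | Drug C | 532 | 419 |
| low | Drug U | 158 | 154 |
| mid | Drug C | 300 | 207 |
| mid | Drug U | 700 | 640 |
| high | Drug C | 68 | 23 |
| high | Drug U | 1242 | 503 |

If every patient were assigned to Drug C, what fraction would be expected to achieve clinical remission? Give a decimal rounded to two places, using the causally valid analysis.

Because the drug influences blood pressure, blood pressure is a post-treatment mediator, not a confounder. Stratifying on it would bias the estimate; the causal effect is the crude pooled difference.
So P(outcome | do(Drug C)) is just the pooled rate for Drug C: 649/900 = 0.721.

0.72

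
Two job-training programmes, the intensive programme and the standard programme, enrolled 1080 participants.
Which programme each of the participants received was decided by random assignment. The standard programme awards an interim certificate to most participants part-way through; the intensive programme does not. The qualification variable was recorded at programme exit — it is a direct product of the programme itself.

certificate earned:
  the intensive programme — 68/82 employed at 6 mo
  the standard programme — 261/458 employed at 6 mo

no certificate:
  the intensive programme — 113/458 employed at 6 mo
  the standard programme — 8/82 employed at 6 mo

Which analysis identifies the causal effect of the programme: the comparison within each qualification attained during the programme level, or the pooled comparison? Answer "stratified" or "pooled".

The qualification attained during the programme-specific comparison favours the intensive programme throughout, but the pooled figures favour the standard programme. The question is whether to condition on qualification attained during the programme.
Qualification attained during the programme is downstream of the programme. One should not condition on a consequence of treatment, so the overall rates are the right comparison.
Pooled: the intensive programme 33.5% vs the standard programme 49.8%; the standard programme is higher overall.

pooled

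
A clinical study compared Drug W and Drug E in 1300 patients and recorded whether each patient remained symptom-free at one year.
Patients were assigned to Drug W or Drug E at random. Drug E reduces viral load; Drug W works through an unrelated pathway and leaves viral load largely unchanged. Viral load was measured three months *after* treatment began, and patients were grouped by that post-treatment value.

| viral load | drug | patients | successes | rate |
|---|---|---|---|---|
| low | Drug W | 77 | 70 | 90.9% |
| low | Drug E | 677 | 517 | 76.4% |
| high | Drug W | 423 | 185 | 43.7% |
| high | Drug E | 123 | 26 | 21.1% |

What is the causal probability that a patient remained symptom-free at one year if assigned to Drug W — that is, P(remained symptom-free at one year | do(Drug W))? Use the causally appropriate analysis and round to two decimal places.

0.51

Stratifying would compare drugs among patients the drugs themselves sorted into viral load groups — a form of selection on an intermediate. The unconditioned pooled rates give the total causal effect.
So P(outcome | do(Drug W)) is just the pooled rate for Drug W: 255/500 = 0.510.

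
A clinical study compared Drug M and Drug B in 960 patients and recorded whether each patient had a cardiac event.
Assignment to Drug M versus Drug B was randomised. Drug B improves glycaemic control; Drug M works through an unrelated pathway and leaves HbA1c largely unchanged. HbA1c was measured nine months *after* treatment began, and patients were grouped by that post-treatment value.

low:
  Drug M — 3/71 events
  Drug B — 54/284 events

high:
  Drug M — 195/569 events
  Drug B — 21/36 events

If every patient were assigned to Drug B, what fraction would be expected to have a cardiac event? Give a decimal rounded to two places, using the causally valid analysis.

Drug M is lower inside every HbA1c stratum but Drug B is lower in aggregate. Whether to stratify depends on how HbA1c relates to the drug.
HbA1c is downstream of the drug. One should not condition on a consequence of treatment, so the overall rates are the right comparison.
So P(outcome | do(Drug B)) is just the pooled rate for Drug B: 75/320 = 0.234.

0.23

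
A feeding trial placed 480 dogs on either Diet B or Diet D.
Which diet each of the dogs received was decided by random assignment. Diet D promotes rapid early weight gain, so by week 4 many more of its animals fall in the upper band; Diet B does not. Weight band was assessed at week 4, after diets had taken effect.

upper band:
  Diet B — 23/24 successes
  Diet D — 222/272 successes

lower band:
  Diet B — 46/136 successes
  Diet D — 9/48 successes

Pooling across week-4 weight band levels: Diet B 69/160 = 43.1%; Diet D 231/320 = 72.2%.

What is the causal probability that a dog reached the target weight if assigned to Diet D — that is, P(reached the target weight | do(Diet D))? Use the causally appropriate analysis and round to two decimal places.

The distribution of week-4 weight band is itself part of what the diet does — it is an intermediate outcome. Holding it fixed would remove that part of the effect; the total effect is the pooled difference.
So P(outcome | do(Diet D)) is just the pooled rate for Diet D: 231/320 = 0.722.

0.72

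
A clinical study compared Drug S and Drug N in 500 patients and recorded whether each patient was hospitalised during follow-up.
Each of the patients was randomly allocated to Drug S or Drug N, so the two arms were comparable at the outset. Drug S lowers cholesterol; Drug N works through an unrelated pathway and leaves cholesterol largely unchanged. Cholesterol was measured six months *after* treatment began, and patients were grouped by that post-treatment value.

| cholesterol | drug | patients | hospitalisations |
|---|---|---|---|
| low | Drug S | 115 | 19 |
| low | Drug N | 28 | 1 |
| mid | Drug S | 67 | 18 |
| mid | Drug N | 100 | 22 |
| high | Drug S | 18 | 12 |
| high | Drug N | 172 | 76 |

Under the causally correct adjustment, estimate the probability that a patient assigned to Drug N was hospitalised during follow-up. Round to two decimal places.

Stratifying would compare drugs among patients the drugs themselves sorted into cholesterol groups — a form of selection on an intermediate. The unconditioned pooled rates give the total causal effect.
So P(outcome | do(Drug N)) is just the pooled rate for Drug N: 99/300 = 0.330.

0.33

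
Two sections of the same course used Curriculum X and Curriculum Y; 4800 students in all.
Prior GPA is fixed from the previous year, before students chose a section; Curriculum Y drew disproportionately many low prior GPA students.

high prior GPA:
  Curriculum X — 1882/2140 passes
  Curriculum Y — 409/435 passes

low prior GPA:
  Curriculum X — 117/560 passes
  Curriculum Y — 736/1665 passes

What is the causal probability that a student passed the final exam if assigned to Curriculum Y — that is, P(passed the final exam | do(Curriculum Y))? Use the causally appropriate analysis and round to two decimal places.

Here prior GPA band is a common cause — it drives both which teaching method a case falls under and the outcome. The crude comparison mixes populations; the stratum-specific rates are the causally relevant ones.
Standardising Curriculum Y to the population prior GPA band mix: 0.536·409/435 + 0.464·736/1665 = 0.709.

0.71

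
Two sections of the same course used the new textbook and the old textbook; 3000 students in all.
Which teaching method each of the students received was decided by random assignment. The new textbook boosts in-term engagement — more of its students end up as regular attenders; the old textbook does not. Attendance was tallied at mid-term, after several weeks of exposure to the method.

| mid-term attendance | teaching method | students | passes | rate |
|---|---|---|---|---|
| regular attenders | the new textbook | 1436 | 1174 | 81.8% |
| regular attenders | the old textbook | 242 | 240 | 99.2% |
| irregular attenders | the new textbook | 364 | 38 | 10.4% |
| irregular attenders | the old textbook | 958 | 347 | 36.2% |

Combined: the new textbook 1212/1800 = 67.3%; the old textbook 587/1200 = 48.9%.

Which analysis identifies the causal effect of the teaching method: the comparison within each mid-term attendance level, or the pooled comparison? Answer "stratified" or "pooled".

pooled

The distribution of mid-term attendance is itself part of what the teaching method does — it is an intermediate outcome. Holding it fixed would remove that part of the effect; the total effect is the pooled difference.
Pooled: the new textbook 67.3% vs the old textbook 48.9%; the new textbook is higher overall.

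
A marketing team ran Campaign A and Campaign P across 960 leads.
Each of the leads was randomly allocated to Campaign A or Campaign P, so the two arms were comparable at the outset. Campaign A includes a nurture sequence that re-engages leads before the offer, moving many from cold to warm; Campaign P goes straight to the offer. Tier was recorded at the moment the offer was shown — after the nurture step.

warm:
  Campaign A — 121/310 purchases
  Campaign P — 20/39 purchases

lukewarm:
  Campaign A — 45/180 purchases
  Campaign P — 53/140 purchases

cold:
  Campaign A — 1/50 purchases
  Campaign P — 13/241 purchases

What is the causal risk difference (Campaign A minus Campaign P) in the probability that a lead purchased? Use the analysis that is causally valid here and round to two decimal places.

Campaign P is higher inside every engagement tier stratum but Campaign A is higher in aggregate. Whether to stratify depends on how engagement tier relates to the campaign.
Because the campaign influences engagement tier, engagement tier is a post-treatment mediator, not a confounder. Stratifying on it would bias the estimate; the causal effect is the crude pooled difference.
The causal difference is the pooled difference: 0.309 − 0.205 = +0.104.

+0.10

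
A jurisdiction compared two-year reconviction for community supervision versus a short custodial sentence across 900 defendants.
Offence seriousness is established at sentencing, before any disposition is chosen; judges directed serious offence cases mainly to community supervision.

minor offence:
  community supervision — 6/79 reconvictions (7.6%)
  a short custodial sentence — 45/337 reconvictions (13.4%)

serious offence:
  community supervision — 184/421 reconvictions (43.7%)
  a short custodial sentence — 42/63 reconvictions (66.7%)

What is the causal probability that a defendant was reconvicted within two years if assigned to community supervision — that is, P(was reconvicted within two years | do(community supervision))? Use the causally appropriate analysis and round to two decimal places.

Within every offence seriousness level community supervision has the lower rate, yet pooled a short custodial sentence does — Simpson's reversal.
Since offence seriousness is a pre-existing factor (not a product of the disposition) and it affects the outcome on its own, it is a confounder. The stratified rates, not the pooled rate, identify the causal effect.
Standardising community supervision to the population offence seriousness mix: 0.462·6/79 + 0.538·184/421 = 0.270.

0.27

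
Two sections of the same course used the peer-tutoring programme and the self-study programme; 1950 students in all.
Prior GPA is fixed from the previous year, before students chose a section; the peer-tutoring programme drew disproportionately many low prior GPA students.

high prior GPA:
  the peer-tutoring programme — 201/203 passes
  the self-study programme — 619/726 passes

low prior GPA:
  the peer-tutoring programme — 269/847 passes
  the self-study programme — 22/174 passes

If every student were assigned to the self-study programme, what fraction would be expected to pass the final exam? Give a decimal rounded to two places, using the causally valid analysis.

0.47

The prior GPA band-specific comparison favours the peer-tutoring programme throughout, but the pooled figures favour the self-study programme. The question is whether to condition on prior GPA band.
Prior GPA band is set before the teaching method has any effect — it is not caused by the teaching method — and it independently drives the outcome. That makes it a confounder, so the causal comparison is within prior GPA band levels.
Standardising the self-study programme to the population prior GPA band mix: 0.476·619/726 + 0.524·22/174 = 0.472.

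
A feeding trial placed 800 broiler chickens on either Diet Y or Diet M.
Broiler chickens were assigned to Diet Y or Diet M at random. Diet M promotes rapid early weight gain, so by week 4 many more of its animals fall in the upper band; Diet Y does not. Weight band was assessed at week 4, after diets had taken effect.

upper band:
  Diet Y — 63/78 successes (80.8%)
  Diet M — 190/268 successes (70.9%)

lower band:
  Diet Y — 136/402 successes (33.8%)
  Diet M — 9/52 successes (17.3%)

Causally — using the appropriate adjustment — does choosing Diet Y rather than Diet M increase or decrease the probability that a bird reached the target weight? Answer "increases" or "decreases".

Week-4 weight band here is a post-treatment variable shaped by the diet; conditioning on it would introduce bias rather than remove it. The overall comparison is the causal one.
Pooled: Diet Y 41.5% vs Diet M 62.2%; Diet M is higher overall.

decreases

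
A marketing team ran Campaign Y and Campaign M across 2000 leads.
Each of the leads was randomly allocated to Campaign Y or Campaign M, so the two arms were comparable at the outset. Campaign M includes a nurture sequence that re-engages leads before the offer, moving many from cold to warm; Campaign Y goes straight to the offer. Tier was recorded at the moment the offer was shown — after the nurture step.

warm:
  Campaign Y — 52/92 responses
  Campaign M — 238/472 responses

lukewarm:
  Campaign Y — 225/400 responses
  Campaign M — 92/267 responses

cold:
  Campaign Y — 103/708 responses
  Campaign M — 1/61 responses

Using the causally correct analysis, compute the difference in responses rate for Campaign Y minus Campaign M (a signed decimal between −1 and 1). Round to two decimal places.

-0.10

The engagement tier-specific comparison favours Campaign Y throughout, but the pooled figures favour Campaign M. The question is whether to condition on engagement tier.
Stratifying would compare campaigns among leads the campaigns themselves sorted into engagement tier groups — a form of selection on an intermediate. The unconditioned pooled rates give the total causal effect.
The causal difference is the pooled difference: 0.317 − 0.414 = -0.097.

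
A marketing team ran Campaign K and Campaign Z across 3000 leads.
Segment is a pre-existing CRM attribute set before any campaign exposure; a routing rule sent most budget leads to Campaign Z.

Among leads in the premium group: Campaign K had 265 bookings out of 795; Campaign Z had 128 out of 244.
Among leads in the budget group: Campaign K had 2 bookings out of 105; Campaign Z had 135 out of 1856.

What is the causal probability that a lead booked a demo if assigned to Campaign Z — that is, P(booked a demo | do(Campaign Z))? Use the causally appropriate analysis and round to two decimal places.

The imbalance in customer segment arose from how leads were allocated, not from anything the campaign did; and customer segment independently affects the outcome. The pooled gap is confounded — condition on customer segment.
Standardising Campaign Z to the population customer segment mix: 0.346·128/244 + 0.654·135/1856 = 0.229.

0.23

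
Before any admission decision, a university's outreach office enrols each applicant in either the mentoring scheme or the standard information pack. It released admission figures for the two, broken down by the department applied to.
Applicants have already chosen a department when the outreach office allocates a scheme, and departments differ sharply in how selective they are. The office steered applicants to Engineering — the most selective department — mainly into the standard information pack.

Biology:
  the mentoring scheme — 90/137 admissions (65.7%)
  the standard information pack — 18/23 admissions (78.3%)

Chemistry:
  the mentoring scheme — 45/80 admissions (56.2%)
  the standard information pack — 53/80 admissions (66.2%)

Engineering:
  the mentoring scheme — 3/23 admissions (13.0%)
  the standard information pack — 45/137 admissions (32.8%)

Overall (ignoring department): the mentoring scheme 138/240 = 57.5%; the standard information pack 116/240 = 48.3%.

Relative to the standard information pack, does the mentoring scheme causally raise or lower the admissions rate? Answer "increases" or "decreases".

decreases

Department satisfies the back-door criterion: it is not a descendant of the outreach scheme, and it blocks the spurious path from outreach scheme to outcome. Adjusting for it (i.e., using the within-department rates) gives the causal effect.
Within each level — Biology: 65.7% vs 78.3%; Chemistry: 56.2% vs 66.2%; Engineering: 13.0% vs 32.8% — the standard information pack is higher every time.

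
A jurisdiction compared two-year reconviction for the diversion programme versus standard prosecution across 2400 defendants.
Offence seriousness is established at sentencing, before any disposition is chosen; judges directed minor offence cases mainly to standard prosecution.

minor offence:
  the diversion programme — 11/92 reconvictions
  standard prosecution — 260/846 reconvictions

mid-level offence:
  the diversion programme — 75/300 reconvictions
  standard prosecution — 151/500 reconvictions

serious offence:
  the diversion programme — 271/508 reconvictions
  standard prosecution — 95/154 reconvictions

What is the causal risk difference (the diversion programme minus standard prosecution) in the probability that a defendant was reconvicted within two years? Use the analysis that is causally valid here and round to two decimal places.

Within every offence seriousness level the diversion programme has the lower rate, yet pooled standard prosecution does — Simpson's reversal.
Nothing the disposition does changes offence seriousness; the imbalance is an allocation artefact. With offence seriousness also predicting the outcome, the pooled figure is confounded, and the within-stratum comparison is the causal one.
Adjusting over the population distribution of offence seriousness: 0.391·(0.120−0.307) + 0.333·(0.250−0.302) + 0.276·(0.533−0.617) = -0.114.

-0.11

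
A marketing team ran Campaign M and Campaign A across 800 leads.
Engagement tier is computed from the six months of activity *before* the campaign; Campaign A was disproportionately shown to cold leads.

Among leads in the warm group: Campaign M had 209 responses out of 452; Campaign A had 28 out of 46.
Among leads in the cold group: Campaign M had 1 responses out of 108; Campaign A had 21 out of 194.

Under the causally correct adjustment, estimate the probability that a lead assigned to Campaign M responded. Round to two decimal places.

Engagement tier satisfies the back-door criterion: it is not a descendant of the campaign, and it blocks the spurious path from campaign to outcome. Adjusting for it (i.e., using the within-engagement tier rates) gives the causal effect.
Standardising Campaign M to the population engagement tier mix: 0.623·209/452 + 0.378·1/108 = 0.291.

0.29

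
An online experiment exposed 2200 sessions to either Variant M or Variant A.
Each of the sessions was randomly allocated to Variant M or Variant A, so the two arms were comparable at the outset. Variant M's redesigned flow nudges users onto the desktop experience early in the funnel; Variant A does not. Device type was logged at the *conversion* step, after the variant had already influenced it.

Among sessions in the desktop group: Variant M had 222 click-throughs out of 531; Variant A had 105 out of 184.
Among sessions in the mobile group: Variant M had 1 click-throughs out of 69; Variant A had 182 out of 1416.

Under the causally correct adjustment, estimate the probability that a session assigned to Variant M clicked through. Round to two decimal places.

0.37

Device type is recorded after the variant and is itself shifted by it — it sits on the causal path from variant to outcome. Conditioning on a mediator would strip out part of the effect we want; the pooled comparison gives the total causal effect.
So P(outcome | do(Variant M)) is just the pooled rate for Variant M: 223/600 = 0.372.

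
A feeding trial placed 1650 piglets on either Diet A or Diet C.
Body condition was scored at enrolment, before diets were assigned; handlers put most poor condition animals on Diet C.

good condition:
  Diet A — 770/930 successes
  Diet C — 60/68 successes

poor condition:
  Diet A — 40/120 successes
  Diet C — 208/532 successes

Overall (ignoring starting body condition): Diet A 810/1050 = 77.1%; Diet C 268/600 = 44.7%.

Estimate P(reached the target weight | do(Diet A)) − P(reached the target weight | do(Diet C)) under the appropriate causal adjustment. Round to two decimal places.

Diet C is higher inside every starting body condition stratum but Diet A is higher in aggregate. Whether to stratify depends on how starting body condition relates to the diet.
Nothing the diet does changes starting body condition; the imbalance is an allocation artefact. With starting body condition also predicting the outcome, the pooled figure is confounded, and the within-stratum comparison is the causal one.
Adjusting over the population distribution of starting body condition: 0.605·(0.828−0.882) + 0.395·(0.333−0.391) = -0.056.

-0.06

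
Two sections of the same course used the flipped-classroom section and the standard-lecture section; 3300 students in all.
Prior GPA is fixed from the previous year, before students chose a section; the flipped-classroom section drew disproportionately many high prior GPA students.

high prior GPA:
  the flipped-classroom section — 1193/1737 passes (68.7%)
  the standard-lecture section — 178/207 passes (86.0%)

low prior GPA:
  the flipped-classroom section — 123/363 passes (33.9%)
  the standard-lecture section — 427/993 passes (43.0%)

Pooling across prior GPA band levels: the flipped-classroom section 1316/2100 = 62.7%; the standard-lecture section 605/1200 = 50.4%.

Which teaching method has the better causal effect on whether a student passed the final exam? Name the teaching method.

the standard-lecture section

Within every prior GPA band level the standard-lecture section has the higher rate, yet pooled the flipped-classroom section does — Simpson's reversal.
Prior GPA band is set before the teaching method has any effect — it is not caused by the teaching method — and it independently drives the outcome. That makes it a confounder, so the causal comparison is within prior GPA band levels.
Within each level — high prior GPA: 68.7% vs 86.0%; low prior GPA: 33.9% vs 43.0% — the standard-lecture section is higher every time.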